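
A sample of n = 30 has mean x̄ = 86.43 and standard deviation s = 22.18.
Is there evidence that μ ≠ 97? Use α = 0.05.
One-sample t-test:
H₀: μ = 97
H₁: μ ≠ 97
df = n - 1 = 29
t = (x̄ - μ₀) / (s/√n) = (86.43 - 97) / (22.18/√30) = -2.610
p-value = 0.0142

Since p-value < α = 0.05, we reject H₀.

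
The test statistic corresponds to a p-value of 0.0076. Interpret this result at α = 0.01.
Since p = 0.0076 < α = 0.01, reject H₀.
There is sufficient evidence to reject the null hypothesis; the result is statistically significant at the 0.01 level.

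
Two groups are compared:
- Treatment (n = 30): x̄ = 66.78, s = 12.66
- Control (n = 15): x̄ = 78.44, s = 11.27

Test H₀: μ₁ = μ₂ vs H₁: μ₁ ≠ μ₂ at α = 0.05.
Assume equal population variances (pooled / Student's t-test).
Student's two-sample t-test (equal variances):
H₀: μ₁ = μ₂
H₁: μ₁ ≠ μ₂
df = n₁ + n₂ - 2 = 43
Pooled variance s_p² = [(n₁-1)s₁² + (n₂-1)s₂²] / (n₁ + n₂ - 2) = [(29)(12.66²) + (14)(11.27²)] / 43 = 149.4459
SE = √(s_p²(1/n₁ + 1/n₂)) = √(149.4459 × (1/30 + 1/15)) = 3.8658
t = (x̄₁ - x̄₂) / SE = (66.78 - 78.44) / 3.8658 = -11.66 / 3.8658 = -3.016
p-value = 0.0043

Since p-value < α = 0.05, we reject H₀.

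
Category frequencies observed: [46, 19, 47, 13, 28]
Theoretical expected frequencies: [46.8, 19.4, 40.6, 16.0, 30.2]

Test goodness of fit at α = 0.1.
Chi-square goodness of fit test:
H₀: observed counts match expected distribution
H₁: observed counts differ from expected distribution
df = k - 1 = 4
χ² = Σ(O - E)²/E
   = (46 - 46.8)²/46.8 + (19 - 19.4)²/19.4 + (47 - 40.6)²/40.6 + (13 - 16.0)²/16.0 + (28 - 30.2)²/30.2
   = 0.014 + 0.008 + 1.009 + 0.562 + 0.160
   = 1.75
p-value = 0.7810

Since p-value > α = 0.1, we fail to reject H₀.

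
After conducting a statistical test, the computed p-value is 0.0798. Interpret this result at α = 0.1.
Since p = 0.0798 < α = 0.1, reject H₀.
There is sufficient evidence to reject the null hypothesis; the result is statistically significant at the 0.1 level.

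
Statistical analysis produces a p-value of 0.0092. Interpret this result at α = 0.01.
Since p = 0.0092 < α = 0.01, reject H₀.
There is sufficient evidence to reject the null hypothesis; the result is statistically significant at the 0.01 level.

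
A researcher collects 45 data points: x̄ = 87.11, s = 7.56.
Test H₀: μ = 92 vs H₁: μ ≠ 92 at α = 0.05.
One-sample t-test:
H₀: μ = 92
H₁: μ ≠ 92
df = n - 1 = 44
t = (x̄ - μ₀) / (s/√n) = (87.11 - 92) / (7.56/√45) = -4.339
p-value = 0.0001

Since p-value < α = 0.05, we reject H₀.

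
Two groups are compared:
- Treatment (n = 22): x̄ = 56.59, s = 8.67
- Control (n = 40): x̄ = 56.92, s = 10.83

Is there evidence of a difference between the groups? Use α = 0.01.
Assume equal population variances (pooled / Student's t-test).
Student's two-sample t-test (equal variances):
H₀: μ₁ = μ₂
H₁: μ₁ ≠ μ₂
df = n₁ + n₂ - 2 = 60
Pooled variance s_p² = [(n₁-1)s₁² + (n₂-1)s₂²] / (n₁ + n₂ - 2) = [(21)(8.67²) + (39)(10.83²)] / 60 = 102.5469
SE = √(s_p²(1/n₁ + 1/n₂)) = √(102.5469 × (1/22 + 1/40)) = 2.6879
t = (x̄₁ - x̄₂) / SE = (56.59 - 56.92) / 2.6879 = -0.33 / 2.6879 = -0.123
p-value = 0.9027

Since p-value > α = 0.01, we fail to reject H₀.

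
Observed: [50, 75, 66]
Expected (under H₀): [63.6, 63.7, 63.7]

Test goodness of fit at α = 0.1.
Chi-square goodness of fit test:
H₀: observed counts match expected distribution
H₁: observed counts differ from expected distribution
df = k - 1 = 2
χ² = Σ(O - E)²/E
   = (50 - 63.6)²/63.6 + (75 - 63.7)²/63.7 + (66 - 63.7)²/63.7
   = 2.908 + 2.005 + 0.083
   = 5.00
p-value = 0.0823

Since p-value < α = 0.1, we reject H₀.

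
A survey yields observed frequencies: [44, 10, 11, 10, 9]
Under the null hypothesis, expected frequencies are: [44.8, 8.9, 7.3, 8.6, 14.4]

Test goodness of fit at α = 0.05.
Chi-square goodness of fit test:
H₀: observed counts match expected distribution
H₁: observed counts differ from expected distribution
df = k - 1 = 4
χ² = Σ(O - E)²/E
   = (44 - 44.8)²/44.8 + (10 - 8.9)²/8.9 + (11 - 7.3)²/7.3 + (10 - 8.6)²/8.6 + (9 - 14.4)²/14.4
   = 0.014 + 0.136 + 1.875 + 0.228 + 2.025
   = 4.28
p-value = 0.3696

Since p-value > α = 0.05, we fail to reject H₀.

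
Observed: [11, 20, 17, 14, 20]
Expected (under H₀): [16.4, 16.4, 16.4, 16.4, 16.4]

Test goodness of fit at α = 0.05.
Chi-square goodness of fit test:
H₀: observed counts match expected distribution
H₁: observed counts differ from expected distribution
df = k - 1 = 4
χ² = Σ(O - E)²/E
   = (11 - 16.4)²/16.4 + (20 - 16.4)²/16.4 + (17 - 16.4)²/16.4 + (14 - 16.4)²/16.4 + (20 - 16.4)²/16.4
   = 1.778 + 0.790 + 0.022 + 0.351 + 0.790
   = 3.73
p-value = 0.4435

Since p-value > α = 0.05, we fail to reject H₀.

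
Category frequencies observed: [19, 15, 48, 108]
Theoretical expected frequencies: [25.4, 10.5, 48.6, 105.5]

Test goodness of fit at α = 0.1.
Chi-square goodness of fit test:
H₀: observed counts match expected distribution
H₁: observed counts differ from expected distribution
df = k - 1 = 3
χ² = Σ(O - E)²/E
   = (19 - 25.4)²/25.4 + (15 - 10.5)²/10.5 + (48 - 48.6)²/48.6 + (108 - 105.5)²/105.5
   = 1.613 + 1.929 + 0.007 + 0.059
   = 3.61
p-value = 0.3070

Since p-value > α = 0.1, we fail to reject H₀.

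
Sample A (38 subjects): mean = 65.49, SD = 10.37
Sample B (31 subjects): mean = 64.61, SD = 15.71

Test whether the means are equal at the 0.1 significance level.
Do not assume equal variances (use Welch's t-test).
Welch's two-sample t-test:
H₀: μ₁ = μ₂
H₁: μ₁ ≠ μ₂
s₁²/n₁ = 10.37²/38 = 2.8299,  s₂²/n₂ = 15.71²/31 = 7.9614
SE = √(s₁²/n₁ + s₂²/n₂) = √(2.8299 + 7.9614) = 3.2850
df (Welch-Satterthwaite) = (s₁²/n₁ + s₂²/n₂)² / [(s₁²/n₁)²/(n₁-1) + (s₂²/n₂)²/(n₂-1)] ≈ 50.00
t = (x̄₁ - x̄₂) / SE = (65.49 - 64.61) / 3.2850 = 0.88 / 3.2850 = 0.268
p-value = 0.7899

Since p-value > α = 0.1, we fail to reject H₀.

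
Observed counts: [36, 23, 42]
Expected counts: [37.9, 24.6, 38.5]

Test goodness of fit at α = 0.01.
Chi-square goodness of fit test:
H₀: observed counts match expected distribution
H₁: observed counts differ from expected distribution
df = k - 1 = 2
χ² = Σ(O - E)²/E
   = (36 - 37.9)²/37.9 + (23 - 24.6)²/24.6 + (42 - 38.5)²/38.5
   = 0.095 + 0.104 + 0.318
   = 0.52
p-value = 0.7720

Since p-value > α = 0.01, we fail to reject H₀.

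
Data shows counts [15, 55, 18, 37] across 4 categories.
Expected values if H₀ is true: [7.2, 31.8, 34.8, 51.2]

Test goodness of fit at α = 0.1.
Chi-square goodness of fit test:
H₀: observed counts match expected distribution
H₁: observed counts differ from expected distribution
df = k - 1 = 3
χ² = Σ(O - E)²/E
   = (15 - 7.2)²/7.2 + (55 - 31.8)²/31.8 + (18 - 34.8)²/34.8 + (37 - 51.2)²/51.2
   = 8.450 + 16.926 + 8.110 + 3.938
   = 37.42
p-value < 0.0001

Since p-value < α = 0.1, we reject H₀.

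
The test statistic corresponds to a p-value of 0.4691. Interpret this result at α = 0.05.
Since p = 0.4691 > α = 0.05, fail to reject H₀.
There is insufficient evidence to reject the null hypothesis; the result is not statistically significant at the 0.05 level.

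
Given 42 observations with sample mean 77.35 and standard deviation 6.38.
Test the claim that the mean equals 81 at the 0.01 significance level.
One-sample t-test:
H₀: μ = 81
H₁: μ ≠ 81
df = n - 1 = 41
t = (x̄ - μ₀) / (s/√n) = (77.35 - 81) / (6.38/√42) = -3.708
p-value = 0.0006

Since p-value < α = 0.01, we reject H₀.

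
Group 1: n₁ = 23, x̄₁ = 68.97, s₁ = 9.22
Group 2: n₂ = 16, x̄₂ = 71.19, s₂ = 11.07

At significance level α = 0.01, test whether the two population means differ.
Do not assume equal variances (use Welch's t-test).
Welch's two-sample t-test:
H₀: μ₁ = μ₂
H₁: μ₁ ≠ μ₂
s₁²/n₁ = 9.22²/23 = 3.6960,  s₂²/n₂ = 11.07²/16 = 7.6591
SE = √(s₁²/n₁ + s₂²/n₂) = √(3.6960 + 7.6591) = 3.3697
df (Welch-Satterthwaite) = (s₁²/n₁ + s₂²/n₂)² / [(s₁²/n₁)²/(n₁-1) + (s₂²/n₂)²/(n₂-1)] ≈ 28.45
t = (x̄₁ - x̄₂) / SE = (68.97 - 71.19) / 3.3697 = -2.22 / 3.3697 = -0.659
p-value = 0.5153

Since p-value > α = 0.01, we fail to reject H₀.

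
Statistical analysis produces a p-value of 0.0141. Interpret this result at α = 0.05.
Since p = 0.0141 < α = 0.05, reject H₀.
There is sufficient evidence to reject the null hypothesis; the result is statistically significant at the 0.05 level.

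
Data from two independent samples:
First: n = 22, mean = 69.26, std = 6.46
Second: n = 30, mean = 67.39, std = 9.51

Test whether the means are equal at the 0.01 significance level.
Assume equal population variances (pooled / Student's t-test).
Student's two-sample t-test (equal variances):
H₀: μ₁ = μ₂
H₁: μ₁ ≠ μ₂
df = n₁ + n₂ - 2 = 50
Pooled variance s_p² = [(n₁-1)s₁² + (n₂-1)s₂²] / (n₁ + n₂ - 2) = [(21)(6.46²) + (29)(9.51²)] / 50 = 69.9825
SE = √(s_p²(1/n₁ + 1/n₂)) = √(69.9825 × (1/22 + 1/30)) = 2.3481
t = (x̄₁ - x̄₂) / SE = (69.26 - 67.39) / 2.3481 = 1.87 / 2.3481 = 0.796
p-value = 0.4296

Since p-value > α = 0.01, we fail to reject H₀.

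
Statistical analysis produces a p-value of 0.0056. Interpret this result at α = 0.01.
Since p = 0.0056 < α = 0.01, reject H₀.
There is sufficient evidence to reject the null hypothesis; the result is statistically significant at the 0.01 level.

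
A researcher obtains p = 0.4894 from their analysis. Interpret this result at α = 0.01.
Since p = 0.4894 > α = 0.01, fail to reject H₀.
There is insufficient evidence to reject the null hypothesis; the result is not statistically significant at the 0.01 level.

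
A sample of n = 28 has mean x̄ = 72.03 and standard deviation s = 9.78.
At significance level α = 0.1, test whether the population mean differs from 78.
One-sample t-test:
H₀: μ = 78
H₁: μ ≠ 78
df = n - 1 = 27
t = (x̄ - μ₀) / (s/√n) = (72.03 - 78) / (9.78/√28) = -3.230
p-value = 0.0032

Since p-value < α = 0.1, we reject H₀.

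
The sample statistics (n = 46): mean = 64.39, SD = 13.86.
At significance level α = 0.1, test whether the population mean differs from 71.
One-sample t-test:
H₀: μ = 71
H₁: μ ≠ 71
df = n - 1 = 45
t = (x̄ - μ₀) / (s/√n) = (64.39 - 71) / (13.86/√46) = -3.235
p-value = 0.0023

Since p-value < α = 0.1, we reject H₀.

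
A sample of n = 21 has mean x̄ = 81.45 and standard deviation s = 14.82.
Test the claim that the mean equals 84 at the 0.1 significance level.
One-sample t-test:
H₀: μ = 84
H₁: μ ≠ 84
df = n - 1 = 20
t = (x̄ - μ₀) / (s/√n) = (81.45 - 84) / (14.82/√21) = -0.788
p-value = 0.4397

Since p-value > α = 0.1, we fail to reject H₀.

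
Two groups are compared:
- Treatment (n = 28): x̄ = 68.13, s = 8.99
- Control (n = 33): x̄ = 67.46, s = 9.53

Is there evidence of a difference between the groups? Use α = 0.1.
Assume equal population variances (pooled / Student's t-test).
Student's two-sample t-test (equal variances):
H₀: μ₁ = μ₂
H₁: μ₁ ≠ μ₂
df = n₁ + n₂ - 2 = 59
Pooled variance s_p² = [(n₁-1)s₁² + (n₂-1)s₂²] / (n₁ + n₂ - 2) = [(27)(8.99²) + (32)(9.53²)] / 59 = 86.2443
SE = √(s_p²(1/n₁ + 1/n₂)) = √(86.2443 × (1/28 + 1/33)) = 2.3861
t = (x̄₁ - x̄₂) / SE = (68.13 - 67.46) / 2.3861 = 0.67 / 2.3861 = 0.281
p-value = 0.7799

Since p-value > α = 0.1, we fail to reject H₀.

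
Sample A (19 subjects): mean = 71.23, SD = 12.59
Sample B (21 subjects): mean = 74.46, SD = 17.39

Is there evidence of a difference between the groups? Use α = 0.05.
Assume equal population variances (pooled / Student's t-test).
Student's two-sample t-test (equal variances):
H₀: μ₁ = μ₂
H₁: μ₁ ≠ μ₂
df = n₁ + n₂ - 2 = 38
Pooled variance s_p² = [(n₁-1)s₁² + (n₂-1)s₂²] / (n₁ + n₂ - 2) = [(18)(12.59²) + (20)(17.39²)] / 38 = 234.2470
SE = √(s_p²(1/n₁ + 1/n₂)) = √(234.2470 × (1/19 + 1/21)) = 4.8460
t = (x̄₁ - x̄₂) / SE = (71.23 - 74.46) / 4.8460 = -3.23 / 4.8460 = -0.667
p-value = 0.5091

Since p-value > α = 0.05, we fail to reject H₀.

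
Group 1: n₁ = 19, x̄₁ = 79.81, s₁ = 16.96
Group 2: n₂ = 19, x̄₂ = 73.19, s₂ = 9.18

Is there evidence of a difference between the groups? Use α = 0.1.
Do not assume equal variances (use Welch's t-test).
Welch's two-sample t-test:
H₀: μ₁ = μ₂
H₁: μ₁ ≠ μ₂
s₁²/n₁ = 16.96²/19 = 15.1390,  s₂²/n₂ = 9.18²/19 = 4.4354
SE = √(s₁²/n₁ + s₂²/n₂) = √(15.1390 + 4.4354) = 4.4243
df (Welch-Satterthwaite) = (s₁²/n₁ + s₂²/n₂)² / [(s₁²/n₁)²/(n₁-1) + (s₂²/n₂)²/(n₂-1)] ≈ 27.71
t = (x̄₁ - x̄₂) / SE = (79.81 - 73.19) / 4.4243 = 6.62 / 4.4243 = 1.496
p-value = 0.1459

Since p-value > α = 0.1, we fail to reject H₀.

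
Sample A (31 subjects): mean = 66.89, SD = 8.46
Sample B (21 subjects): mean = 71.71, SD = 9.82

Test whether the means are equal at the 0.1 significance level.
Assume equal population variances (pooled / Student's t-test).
Student's two-sample t-test (equal variances):
H₀: μ₁ = μ₂
H₁: μ₁ ≠ μ₂
df = n₁ + n₂ - 2 = 50
Pooled variance s_p² = [(n₁-1)s₁² + (n₂-1)s₂²] / (n₁ + n₂ - 2) = [(30)(8.46²) + (20)(9.82²)] / 50 = 81.5159
SE = √(s_p²(1/n₁ + 1/n₂)) = √(81.5159 × (1/31 + 1/21)) = 2.5517
t = (x̄₁ - x̄₂) / SE = (66.89 - 71.71) / 2.5517 = -4.82 / 2.5517 = -1.889
p-value = 0.0647

Since p-value < α = 0.1, we reject H₀.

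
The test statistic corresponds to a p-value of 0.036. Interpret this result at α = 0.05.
Since p = 0.036 < α = 0.05, reject H₀.
There is sufficient evidence to reject the null hypothesis; the result is statistically significant at the 0.05 level.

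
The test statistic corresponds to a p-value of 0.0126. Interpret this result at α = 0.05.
Since p = 0.0126 < α = 0.05, reject H₀.
There is sufficient evidence to reject the null hypothesis; the result is statistically significant at the 0.05 level.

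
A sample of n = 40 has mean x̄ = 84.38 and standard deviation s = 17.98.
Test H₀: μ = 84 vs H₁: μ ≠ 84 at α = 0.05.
One-sample t-test:
H₀: μ = 84
H₁: μ ≠ 84
df = n - 1 = 39
t = (x̄ - μ₀) / (s/√n) = (84.38 - 84) / (17.98/√40) = 0.134
p-value = 0.8944

Since p-value > α = 0.05, we fail to reject H₀.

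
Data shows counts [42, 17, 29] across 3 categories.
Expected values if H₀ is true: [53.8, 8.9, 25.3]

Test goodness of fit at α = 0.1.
Chi-square goodness of fit test:
H₀: observed counts match expected distribution
H₁: observed counts differ from expected distribution
df = k - 1 = 2
χ² = Σ(O - E)²/E
   = (42 - 53.8)²/53.8 + (17 - 8.9)²/8.9 + (29 - 25.3)²/25.3
   = 2.588 + 7.372 + 0.541
   = 10.50
p-value = 0.0052

Since p-value < α = 0.1, we reject H₀.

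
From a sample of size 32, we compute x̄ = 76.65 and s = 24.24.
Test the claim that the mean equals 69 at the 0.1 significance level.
One-sample t-test:
H₀: μ = 69
H₁: μ ≠ 69
df = n - 1 = 31
t = (x̄ - μ₀) / (s/√n) = (76.65 - 69) / (24.24/√32) = 1.785
p-value = 0.0840

Since p-value < α = 0.1, we reject H₀.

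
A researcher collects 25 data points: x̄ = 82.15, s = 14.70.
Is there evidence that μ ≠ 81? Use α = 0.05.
One-sample t-test:
H₀: μ = 81
H₁: μ ≠ 81
df = n - 1 = 24
t = (x̄ - μ₀) / (s/√n) = (82.15 - 81) / (14.70/√25) = 0.391
p-value = 0.6991

Since p-value > α = 0.05, we fail to reject H₀.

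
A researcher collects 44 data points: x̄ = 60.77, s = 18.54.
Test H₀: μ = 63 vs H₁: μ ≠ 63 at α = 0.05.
One-sample t-test:
H₀: μ = 63
H₁: μ ≠ 63
df = n - 1 = 43
t = (x̄ - μ₀) / (s/√n) = (60.77 - 63) / (18.54/√44) = -0.798
p-value = 0.4293

Since p-value > α = 0.05, we fail to reject H₀.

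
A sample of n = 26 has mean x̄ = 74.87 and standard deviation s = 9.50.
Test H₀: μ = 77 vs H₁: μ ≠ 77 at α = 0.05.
One-sample t-test:
H₀: μ = 77
H₁: μ ≠ 77
df = n - 1 = 25
t = (x̄ - μ₀) / (s/√n) = (74.87 - 77) / (9.50/√26) = -1.143
p-value = 0.2638

Since p-value > α = 0.05, we fail to reject H₀.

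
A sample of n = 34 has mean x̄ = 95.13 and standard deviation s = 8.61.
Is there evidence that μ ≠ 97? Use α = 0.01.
One-sample t-test:
H₀: μ = 97
H₁: μ ≠ 97
df = n - 1 = 33
t = (x̄ - μ₀) / (s/√n) = (95.13 - 97) / (8.61/√34) = -1.266
p-value = 0.2142

Since p-value > α = 0.01, we fail to reject H₀.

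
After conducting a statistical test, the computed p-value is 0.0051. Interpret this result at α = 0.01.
Since p = 0.0051 < α = 0.01, reject H₀.
There is sufficient evidence to reject the null hypothesis; the result is statistically significant at the 0.01 level.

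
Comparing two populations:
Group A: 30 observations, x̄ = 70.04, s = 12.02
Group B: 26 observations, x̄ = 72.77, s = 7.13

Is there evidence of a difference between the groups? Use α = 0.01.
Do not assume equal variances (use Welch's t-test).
Welch's two-sample t-test:
H₀: μ₁ = μ₂
H₁: μ₁ ≠ μ₂
s₁²/n₁ = 12.02²/30 = 4.8160,  s₂²/n₂ = 7.13²/26 = 1.9553
SE = √(s₁²/n₁ + s₂²/n₂) = √(4.8160 + 1.9553) = 2.6022
df (Welch-Satterthwaite) = (s₁²/n₁ + s₂²/n₂)² / [(s₁²/n₁)²/(n₁-1) + (s₂²/n₂)²/(n₂-1)] ≈ 48.13
t = (x̄₁ - x̄₂) / SE = (70.04 - 72.77) / 2.6022 = -2.73 / 2.6022 = -1.049
p-value = 0.2994

Since p-value > α = 0.01, we fail to reject H₀.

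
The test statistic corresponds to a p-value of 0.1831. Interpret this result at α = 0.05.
Since p = 0.1831 > α = 0.05, fail to reject H₀.
There is insufficient evidence to reject the null hypothesis; the result is not statistically significant at the 0.05 level.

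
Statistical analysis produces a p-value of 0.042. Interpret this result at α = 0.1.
Since p = 0.042 < α = 0.1, reject H₀.
There is sufficient evidence to reject the null hypothesis; the result is statistically significant at the 0.1 level.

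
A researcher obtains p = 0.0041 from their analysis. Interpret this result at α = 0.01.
Since p = 0.0041 < α = 0.01, reject H₀.
There is sufficient evidence to reject the null hypothesis; the result is statistically significant at the 0.01 level.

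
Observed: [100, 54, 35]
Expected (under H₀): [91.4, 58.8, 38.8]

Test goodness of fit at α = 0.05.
Chi-square goodness of fit test:
H₀: observed counts match expected distribution
H₁: observed counts differ from expected distribution
df = k - 1 = 2
χ² = Σ(O - E)²/E
   = (100 - 91.4)²/91.4 + (54 - 58.8)²/58.8 + (35 - 38.8)²/38.8
   = 0.809 + 0.392 + 0.372
   = 1.57
p-value = 0.4554

Since p-value > α = 0.05, we fail to reject H₀.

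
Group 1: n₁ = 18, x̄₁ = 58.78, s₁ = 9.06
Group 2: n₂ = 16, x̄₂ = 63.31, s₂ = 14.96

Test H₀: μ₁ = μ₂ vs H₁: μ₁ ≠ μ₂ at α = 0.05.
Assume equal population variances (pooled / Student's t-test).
Student's two-sample t-test (equal variances):
H₀: μ₁ = μ₂
H₁: μ₁ ≠ μ₂
df = n₁ + n₂ - 2 = 32
Pooled variance s_p² = [(n₁-1)s₁² + (n₂-1)s₂²] / (n₁ + n₂ - 2) = [(17)(9.06²) + (15)(14.96²)] / 32 = 148.5139
SE = √(s_p²(1/n₁ + 1/n₂)) = √(148.5139 × (1/18 + 1/16)) = 4.1872
t = (x̄₁ - x̄₂) / SE = (58.78 - 63.31) / 4.1872 = -4.53 / 4.1872 = -1.082
p-value = 0.2874

Since p-value > α = 0.05, we fail to reject H₀.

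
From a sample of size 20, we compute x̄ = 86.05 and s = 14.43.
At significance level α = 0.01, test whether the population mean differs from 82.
One-sample t-test:
H₀: μ = 82
H₁: μ ≠ 82
df = n - 1 = 19
t = (x̄ - μ₀) / (s/√n) = (86.05 - 82) / (14.43/√20) = 1.255
p-value = 0.2246

Since p-value > α = 0.01, we fail to reject H₀.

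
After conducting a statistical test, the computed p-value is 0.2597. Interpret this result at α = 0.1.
Since p = 0.2597 > α = 0.1, fail to reject H₀.
There is insufficient evidence to reject the null hypothesis; the result is not statistically significant at the 0.1 level.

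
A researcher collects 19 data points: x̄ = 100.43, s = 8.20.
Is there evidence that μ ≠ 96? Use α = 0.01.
One-sample t-test:
H₀: μ = 96
H₁: μ ≠ 96
df = n - 1 = 18
t = (x̄ - μ₀) / (s/√n) = (100.43 - 96) / (8.20/√19) = 2.355
p-value = 0.0301

Since p-value > α = 0.01, we fail to reject H₀.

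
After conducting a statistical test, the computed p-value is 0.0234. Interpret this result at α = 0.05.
Since p = 0.0234 < α = 0.05, reject H₀.
There is sufficient evidence to reject the null hypothesis; the result is statistically significant at the 0.05 level.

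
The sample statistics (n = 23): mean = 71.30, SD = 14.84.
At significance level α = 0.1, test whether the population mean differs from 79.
One-sample t-test:
H₀: μ = 79
H₁: μ ≠ 79
df = n - 1 = 22
t = (x̄ - μ₀) / (s/√n) = (71.30 - 79) / (14.84/√23) = -2.488
p-value = 0.0209

Since p-value < α = 0.1, we reject H₀.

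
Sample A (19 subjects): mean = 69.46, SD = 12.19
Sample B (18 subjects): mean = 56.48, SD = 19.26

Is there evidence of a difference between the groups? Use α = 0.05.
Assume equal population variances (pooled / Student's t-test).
Student's two-sample t-test (equal variances):
H₀: μ₁ = μ₂
H₁: μ₁ ≠ μ₂
df = n₁ + n₂ - 2 = 35
Pooled variance s_p² = [(n₁-1)s₁² + (n₂-1)s₂²] / (n₁ + n₂ - 2) = [(18)(12.19²) + (17)(19.26²)] / 35 = 256.5954
SE = √(s_p²(1/n₁ + 1/n₂)) = √(256.5954 × (1/19 + 1/18)) = 5.2688
t = (x̄₁ - x̄₂) / SE = (69.46 - 56.48) / 5.2688 = 12.98 / 5.2688 = 2.464
p-value = 0.0188

Since p-value < α = 0.05, we reject H₀.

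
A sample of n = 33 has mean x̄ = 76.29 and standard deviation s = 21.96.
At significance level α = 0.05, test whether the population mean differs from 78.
One-sample t-test:
H₀: μ = 78
H₁: μ ≠ 78
df = n - 1 = 32
t = (x̄ - μ₀) / (s/√n) = (76.29 - 78) / (21.96/√33) = -0.447
p-value = 0.6577

Since p-value > α = 0.05, we fail to reject H₀.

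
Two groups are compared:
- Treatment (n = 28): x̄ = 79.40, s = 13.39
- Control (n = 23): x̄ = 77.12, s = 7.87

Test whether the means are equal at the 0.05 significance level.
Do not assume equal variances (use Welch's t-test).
Welch's two-sample t-test:
H₀: μ₁ = μ₂
H₁: μ₁ ≠ μ₂
s₁²/n₁ = 13.39²/28 = 6.4033,  s₂²/n₂ = 7.87²/23 = 2.6929
SE = √(s₁²/n₁ + s₂²/n₂) = √(6.4033 + 2.6929) = 3.0160
df (Welch-Satterthwaite) = (s₁²/n₁ + s₂²/n₂)² / [(s₁²/n₁)²/(n₁-1) + (s₂²/n₂)²/(n₂-1)] ≈ 44.77
t = (x̄₁ - x̄₂) / SE = (79.40 - 77.12) / 3.0160 = 2.28 / 3.0160 = 0.756
p-value = 0.4536

Since p-value > α = 0.05, we fail to reject H₀.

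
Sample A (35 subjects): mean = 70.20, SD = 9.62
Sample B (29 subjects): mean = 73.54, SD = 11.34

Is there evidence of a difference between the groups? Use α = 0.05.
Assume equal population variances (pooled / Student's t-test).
Student's two-sample t-test (equal variances):
H₀: μ₁ = μ₂
H₁: μ₁ ≠ μ₂
df = n₁ + n₂ - 2 = 62
Pooled variance s_p² = [(n₁-1)s₁² + (n₂-1)s₂²] / (n₁ + n₂ - 2) = [(34)(9.62²) + (28)(11.34²)] / 62 = 108.8256
SE = √(s_p²(1/n₁ + 1/n₂)) = √(108.8256 × (1/35 + 1/29)) = 2.6195
t = (x̄₁ - x̄₂) / SE = (70.20 - 73.54) / 2.6195 = -3.34 / 2.6195 = -1.275
p-value = 0.2071

Since p-value > α = 0.05, we fail to reject H₀.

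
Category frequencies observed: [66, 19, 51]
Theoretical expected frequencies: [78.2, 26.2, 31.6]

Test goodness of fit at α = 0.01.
Chi-square goodness of fit test:
H₀: observed counts match expected distribution
H₁: observed counts differ from expected distribution
df = k - 1 = 2
χ² = Σ(O - E)²/E
   = (66 - 78.2)²/78.2 + (19 - 26.2)²/26.2 + (51 - 31.6)²/31.6
   = 1.903 + 1.979 + 11.910
   = 15.79
p-value = 0.0004

Since p-value < α = 0.01, we reject H₀.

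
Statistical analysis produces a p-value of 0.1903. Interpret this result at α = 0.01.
Since p = 0.1903 > α = 0.01, fail to reject H₀.
There is insufficient evidence to reject the null hypothesis; the result is not statistically significant at the 0.01 level.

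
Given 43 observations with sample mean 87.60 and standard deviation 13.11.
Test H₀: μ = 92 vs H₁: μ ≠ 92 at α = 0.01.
One-sample t-test:
H₀: μ = 92
H₁: μ ≠ 92
df = n - 1 = 42
t = (x̄ - μ₀) / (s/√n) = (87.60 - 92) / (13.11/√43) = -2.201
p-value = 0.0333

Since p-value > α = 0.01, we fail to reject H₀.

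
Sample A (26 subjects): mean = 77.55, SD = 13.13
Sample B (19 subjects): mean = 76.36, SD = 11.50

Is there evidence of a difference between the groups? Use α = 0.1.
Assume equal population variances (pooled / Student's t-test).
Student's two-sample t-test (equal variances):
H₀: μ₁ = μ₂
H₁: μ₁ ≠ μ₂
df = n₁ + n₂ - 2 = 43
Pooled variance s_p² = [(n₁-1)s₁² + (n₂-1)s₂²] / (n₁ + n₂ - 2) = [(25)(13.13²) + (18)(11.50²)] / 43 = 155.5912
SE = √(s_p²(1/n₁ + 1/n₂)) = √(155.5912 × (1/26 + 1/19)) = 3.7647
t = (x̄₁ - x̄₂) / SE = (77.55 - 76.36) / 3.7647 = 1.19 / 3.7647 = 0.316
p-value = 0.7535

Since p-value > α = 0.1, we fail to reject H₀.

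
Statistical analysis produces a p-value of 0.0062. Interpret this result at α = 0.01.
Since p = 0.0062 < α = 0.01, reject H₀.
There is sufficient evidence to reject the null hypothesis; the result is statistically significant at the 0.01 level.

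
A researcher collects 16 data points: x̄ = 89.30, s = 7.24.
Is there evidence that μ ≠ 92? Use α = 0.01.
One-sample t-test:
H₀: μ = 92
H₁: μ ≠ 92
df = n - 1 = 15
t = (x̄ - μ₀) / (s/√n) = (89.30 - 92) / (7.24/√16) = -1.492
p-value = 0.1565

Since p-value > α = 0.01, we fail to reject H₀.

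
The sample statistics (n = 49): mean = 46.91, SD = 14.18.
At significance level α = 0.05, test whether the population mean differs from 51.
One-sample t-test:
H₀: μ = 51
H₁: μ ≠ 51
df = n - 1 = 48
t = (x̄ - μ₀) / (s/√n) = (46.91 - 51) / (14.18/√49) = -2.019
p-value = 0.0491

Since p-value < α = 0.05, we reject H₀.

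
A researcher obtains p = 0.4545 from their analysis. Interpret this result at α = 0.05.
Since p = 0.4545 > α = 0.05, fail to reject H₀.
There is insufficient evidence to reject the null hypothesis; the result is not statistically significant at the 0.05 level.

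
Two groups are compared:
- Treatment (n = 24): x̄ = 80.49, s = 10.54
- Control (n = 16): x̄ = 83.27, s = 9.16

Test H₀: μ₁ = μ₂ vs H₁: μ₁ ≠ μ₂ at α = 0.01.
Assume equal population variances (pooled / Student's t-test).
Student's two-sample t-test (equal variances):
H₀: μ₁ = μ₂
H₁: μ₁ ≠ μ₂
df = n₁ + n₂ - 2 = 38
Pooled variance s_p² = [(n₁-1)s₁² + (n₂-1)s₂²] / (n₁ + n₂ - 2) = [(23)(10.54²) + (15)(9.16²)] / 38 = 100.3603
SE = √(s_p²(1/n₁ + 1/n₂)) = √(100.3603 × (1/24 + 1/16)) = 3.2333
t = (x̄₁ - x̄₂) / SE = (80.49 - 83.27) / 3.2333 = -2.78 / 3.2333 = -0.860
p-value = 0.3953

Since p-value > α = 0.01, we fail to reject H₀.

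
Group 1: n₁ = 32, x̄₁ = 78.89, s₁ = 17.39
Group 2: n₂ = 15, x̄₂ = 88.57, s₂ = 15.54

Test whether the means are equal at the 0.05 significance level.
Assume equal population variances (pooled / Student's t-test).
Student's two-sample t-test (equal variances):
H₀: μ₁ = μ₂
H₁: μ₁ ≠ μ₂
df = n₁ + n₂ - 2 = 45
Pooled variance s_p² = [(n₁-1)s₁² + (n₂-1)s₂²] / (n₁ + n₂ - 2) = [(31)(17.39²) + (14)(15.54²)] / 45 = 283.4591
SE = √(s_p²(1/n₁ + 1/n₂)) = √(283.4591 × (1/32 + 1/15)) = 5.2683
t = (x̄₁ - x̄₂) / SE = (78.89 - 88.57) / 5.2683 = -9.68 / 5.2683 = -1.837
p-value = 0.0728

Since p-value > α = 0.05, we fail to reject H₀.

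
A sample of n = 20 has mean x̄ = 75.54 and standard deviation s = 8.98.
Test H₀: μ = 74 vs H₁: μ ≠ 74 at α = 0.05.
One-sample t-test:
H₀: μ = 74
H₁: μ ≠ 74
df = n - 1 = 19
t = (x̄ - μ₀) / (s/√n) = (75.54 - 74) / (8.98/√20) = 0.767
p-value = 0.4525

Since p-value > α = 0.05, we fail to reject H₀.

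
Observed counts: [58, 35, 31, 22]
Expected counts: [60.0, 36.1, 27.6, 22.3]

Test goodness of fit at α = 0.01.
Chi-square goodness of fit test:
H₀: observed counts match expected distribution
H₁: observed counts differ from expected distribution
df = k - 1 = 3
χ² = Σ(O - E)²/E
   = (58 - 60.0)²/60.0 + (35 - 36.1)²/36.1 + (31 - 27.6)²/27.6 + (22 - 22.3)²/22.3
   = 0.067 + 0.034 + 0.419 + 0.004
   = 0.52
p-value = 0.9138

Since p-value > α = 0.01, we fail to reject H₀.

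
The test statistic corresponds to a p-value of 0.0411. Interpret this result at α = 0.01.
Since p = 0.0411 > α = 0.01, fail to reject H₀.
There is insufficient evidence to reject the null hypothesis; the result is not statistically significant at the 0.01 level.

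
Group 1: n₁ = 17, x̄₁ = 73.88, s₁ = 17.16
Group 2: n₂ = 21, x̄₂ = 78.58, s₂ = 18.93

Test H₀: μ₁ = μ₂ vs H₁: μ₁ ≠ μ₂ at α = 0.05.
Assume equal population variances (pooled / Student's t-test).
Student's two-sample t-test (equal variances):
H₀: μ₁ = μ₂
H₁: μ₁ ≠ μ₂
df = n₁ + n₂ - 2 = 36
Pooled variance s_p² = [(n₁-1)s₁² + (n₂-1)s₂²] / (n₁ + n₂ - 2) = [(16)(17.16²) + (20)(18.93²)] / 36 = 329.9541
SE = √(s_p²(1/n₁ + 1/n₂)) = √(329.9541 × (1/17 + 1/21)) = 5.9263
t = (x̄₁ - x̄₂) / SE = (73.88 - 78.58) / 5.9263 = -4.70 / 5.9263 = -0.793
p-value = 0.4329

Since p-value > α = 0.05, we fail to reject H₀.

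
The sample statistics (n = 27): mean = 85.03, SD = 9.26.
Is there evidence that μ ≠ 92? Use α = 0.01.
One-sample t-test:
H₀: μ = 92
H₁: μ ≠ 92
df = n - 1 = 26
t = (x̄ - μ₀) / (s/√n) = (85.03 - 92) / (9.26/√27) = -3.911
p-value = 0.0006

Since p-value < α = 0.01, we reject H₀.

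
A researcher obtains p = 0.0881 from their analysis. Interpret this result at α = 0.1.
Since p = 0.0881 < α = 0.1, reject H₀.
There is sufficient evidence to reject the null hypothesis; the result is statistically significant at the 0.1 level.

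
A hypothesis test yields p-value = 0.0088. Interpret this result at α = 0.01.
Since p = 0.0088 < α = 0.01, reject H₀.
There is sufficient evidence to reject the null hypothesis; the result is statistically significant at the 0.01 level.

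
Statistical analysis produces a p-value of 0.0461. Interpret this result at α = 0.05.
Since p = 0.0461 < α = 0.05, reject H₀.
There is sufficient evidence to reject the null hypothesis; the result is statistically significant at the 0.05 level.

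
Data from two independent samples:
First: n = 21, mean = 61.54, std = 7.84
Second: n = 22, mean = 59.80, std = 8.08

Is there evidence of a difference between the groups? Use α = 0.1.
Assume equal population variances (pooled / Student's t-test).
Student's two-sample t-test (equal variances):
H₀: μ₁ = μ₂
H₁: μ₁ ≠ μ₂
df = n₁ + n₂ - 2 = 41
Pooled variance s_p² = [(n₁-1)s₁² + (n₂-1)s₂²] / (n₁ + n₂ - 2) = [(20)(7.84²) + (21)(8.08²)] / 41 = 63.4226
SE = √(s_p²(1/n₁ + 1/n₂)) = √(63.4226 × (1/21 + 1/22)) = 2.4296
t = (x̄₁ - x̄₂) / SE = (61.54 - 59.80) / 2.4296 = 1.74 / 2.4296 = 0.716
p-value = 0.4779

Since p-value > α = 0.1, we fail to reject H₀.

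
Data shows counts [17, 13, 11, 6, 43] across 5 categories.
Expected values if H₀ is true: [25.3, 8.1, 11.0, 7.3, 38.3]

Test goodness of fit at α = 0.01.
Chi-square goodness of fit test:
H₀: observed counts match expected distribution
H₁: observed counts differ from expected distribution
df = k - 1 = 4
χ² = Σ(O - E)²/E
   = (17 - 25.3)²/25.3 + (13 - 8.1)²/8.1 + (11 - 11.0)²/11.0 + (6 - 7.3)²/7.3 + (43 - 38.3)²/38.3
   = 2.723 + 2.964 + 0.000 + 0.232 + 0.577
   = 6.50
p-value = 0.1651

Since p-value > α = 0.01, we fail to reject H₀.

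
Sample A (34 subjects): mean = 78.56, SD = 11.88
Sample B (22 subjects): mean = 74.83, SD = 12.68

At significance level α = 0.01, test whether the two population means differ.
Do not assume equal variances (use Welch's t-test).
Welch's two-sample t-test:
H₀: μ₁ = μ₂
H₁: μ₁ ≠ μ₂
s₁²/n₁ = 11.88²/34 = 4.1510,  s₂²/n₂ = 12.68²/22 = 7.3083
SE = √(s₁²/n₁ + s₂²/n₂) = √(4.1510 + 7.3083) = 3.3852
df (Welch-Satterthwaite) = (s₁²/n₁ + s₂²/n₂)² / [(s₁²/n₁)²/(n₁-1) + (s₂²/n₂)²/(n₂-1)] ≈ 42.84
t = (x̄₁ - x̄₂) / SE = (78.56 - 74.83) / 3.3852 = 3.73 / 3.3852 = 1.102
p-value = 0.2767

Since p-value > α = 0.01, we fail to reject H₀.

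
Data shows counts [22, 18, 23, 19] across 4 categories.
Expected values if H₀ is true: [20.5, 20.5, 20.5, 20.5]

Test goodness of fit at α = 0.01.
Chi-square goodness of fit test:
H₀: observed counts match expected distribution
H₁: observed counts differ from expected distribution
df = k - 1 = 3
χ² = Σ(O - E)²/E
   = (22 - 20.5)²/20.5 + (18 - 20.5)²/20.5 + (23 - 20.5)²/20.5 + (19 - 20.5)²/20.5
   = 0.110 + 0.305 + 0.305 + 0.110
   = 0.83
p-value = 0.8425

Since p-value > α = 0.01, we fail to reject H₀.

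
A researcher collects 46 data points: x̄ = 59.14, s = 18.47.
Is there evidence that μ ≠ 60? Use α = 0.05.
One-sample t-test:
H₀: μ = 60
H₁: μ ≠ 60
df = n - 1 = 45
t = (x̄ - μ₀) / (s/√n) = (59.14 - 60) / (18.47/√46) = -0.316
p-value = 0.7536

Since p-value > α = 0.05, we fail to reject H₀.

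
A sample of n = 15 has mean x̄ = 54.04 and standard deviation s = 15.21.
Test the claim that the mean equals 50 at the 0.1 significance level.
One-sample t-test:
H₀: μ = 50
H₁: μ ≠ 50
df = n - 1 = 14
t = (x̄ - μ₀) / (s/√n) = (54.04 - 50) / (15.21/√15) = 1.029
p-value = 0.3211

Since p-value > α = 0.1, we fail to reject H₀.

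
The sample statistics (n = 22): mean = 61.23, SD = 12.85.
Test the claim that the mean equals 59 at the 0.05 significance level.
One-sample t-test:
H₀: μ = 59
H₁: μ ≠ 59
df = n - 1 = 21
t = (x̄ - μ₀) / (s/√n) = (61.23 - 59) / (12.85/√22) = 0.814
p-value = 0.4248

Since p-value > α = 0.05, we fail to reject H₀.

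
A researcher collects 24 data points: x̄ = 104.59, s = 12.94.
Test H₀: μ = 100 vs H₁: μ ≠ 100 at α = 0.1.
One-sample t-test:
H₀: μ = 100
H₁: μ ≠ 100
df = n - 1 = 23
t = (x̄ - μ₀) / (s/√n) = (104.59 - 100) / (12.94/√24) = 1.738
p-value = 0.0956

Since p-value < α = 0.1, we reject H₀.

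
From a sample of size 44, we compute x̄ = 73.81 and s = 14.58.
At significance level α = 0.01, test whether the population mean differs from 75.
One-sample t-test:
H₀: μ = 75
H₁: μ ≠ 75
df = n - 1 = 43
t = (x̄ - μ₀) / (s/√n) = (73.81 - 75) / (14.58/√44) = -0.541
p-value = 0.5910

Since p-value > α = 0.01, we fail to reject H₀.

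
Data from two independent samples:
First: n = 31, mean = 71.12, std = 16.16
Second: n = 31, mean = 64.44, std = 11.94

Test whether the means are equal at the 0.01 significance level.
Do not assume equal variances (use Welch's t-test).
Welch's two-sample t-test:
H₀: μ₁ = μ₂
H₁: μ₁ ≠ μ₂
s₁²/n₁ = 16.16²/31 = 8.4241,  s₂²/n₂ = 11.94²/31 = 4.5988
SE = √(s₁²/n₁ + s₂²/n₂) = √(8.4241 + 4.5988) = 3.6087
df (Welch-Satterthwaite) = (s₁²/n₁ + s₂²/n₂)² / [(s₁²/n₁)²/(n₁-1) + (s₂²/n₂)²/(n₂-1)] ≈ 55.23
t = (x̄₁ - x̄₂) / SE = (71.12 - 64.44) / 3.6087 = 6.68 / 3.6087 = 1.851
p-value = 0.0695

Since p-value > α = 0.01, we fail to reject H₀.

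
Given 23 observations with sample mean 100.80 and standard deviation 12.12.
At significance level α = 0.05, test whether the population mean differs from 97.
One-sample t-test:
H₀: μ = 97
H₁: μ ≠ 97
df = n - 1 = 22
t = (x̄ - μ₀) / (s/√n) = (100.80 - 97) / (12.12/√23) = 1.504
p-value = 0.1469

Since p-value > α = 0.05, we fail to reject H₀.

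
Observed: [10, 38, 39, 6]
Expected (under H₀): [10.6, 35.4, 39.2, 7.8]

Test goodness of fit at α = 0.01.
Chi-square goodness of fit test:
H₀: observed counts match expected distribution
H₁: observed counts differ from expected distribution
df = k - 1 = 3
χ² = Σ(O - E)²/E
   = (10 - 10.6)²/10.6 + (38 - 35.4)²/35.4 + (39 - 39.2)²/39.2 + (6 - 7.8)²/7.8
   = 0.034 + 0.191 + 0.001 + 0.415
   = 0.64
p-value = 0.8869

Since p-value > α = 0.01, we fail to reject H₀.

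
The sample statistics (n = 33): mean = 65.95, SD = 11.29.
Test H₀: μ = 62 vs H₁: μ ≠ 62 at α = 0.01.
One-sample t-test:
H₀: μ = 62
H₁: μ ≠ 62
df = n - 1 = 32
t = (x̄ - μ₀) / (s/√n) = (65.95 - 62) / (11.29/√33) = 2.010
p-value = 0.0529

Since p-value > α = 0.01, we fail to reject H₀.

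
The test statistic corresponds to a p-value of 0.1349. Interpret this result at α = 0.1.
Since p = 0.1349 > α = 0.1, fail to reject H₀.
There is insufficient evidence to reject the null hypothesis; the result is not statistically significant at the 0.1 level.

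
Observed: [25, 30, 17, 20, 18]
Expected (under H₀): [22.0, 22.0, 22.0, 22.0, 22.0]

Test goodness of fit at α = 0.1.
Chi-square goodness of fit test:
H₀: observed counts match expected distribution
H₁: observed counts differ from expected distribution
df = k - 1 = 4
χ² = Σ(O - E)²/E
   = (25 - 22.0)²/22.0 + (30 - 22.0)²/22.0 + (17 - 22.0)²/22.0 + (20 - 22.0)²/22.0 + (18 - 22.0)²/22.0
   = 0.409 + 2.909 + 1.136 + 0.182 + 0.727
   = 5.36
p-value = 0.2520

Since p-value > α = 0.1, we fail to reject H₀.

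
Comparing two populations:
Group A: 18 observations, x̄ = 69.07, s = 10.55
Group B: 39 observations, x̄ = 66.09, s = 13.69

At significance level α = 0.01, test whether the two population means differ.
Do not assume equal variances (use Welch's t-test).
Welch's two-sample t-test:
H₀: μ₁ = μ₂
H₁: μ₁ ≠ μ₂
s₁²/n₁ = 10.55²/18 = 6.1835,  s₂²/n₂ = 13.69²/39 = 4.8055
SE = √(s₁²/n₁ + s₂²/n₂) = √(6.1835 + 4.8055) = 3.3150
df (Welch-Satterthwaite) = (s₁²/n₁ + s₂²/n₂)² / [(s₁²/n₁)²/(n₁-1) + (s₂²/n₂)²/(n₂-1)] ≈ 42.27
t = (x̄₁ - x̄₂) / SE = (69.07 - 66.09) / 3.3150 = 2.98 / 3.3150 = 0.899
p-value = 0.3738

Since p-value > α = 0.01, we fail to reject H₀.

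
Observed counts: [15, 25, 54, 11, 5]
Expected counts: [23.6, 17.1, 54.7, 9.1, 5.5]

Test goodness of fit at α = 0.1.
Chi-square goodness of fit test:
H₀: observed counts match expected distribution
H₁: observed counts differ from expected distribution
df = k - 1 = 4
χ² = Σ(O - E)²/E
   = (15 - 23.6)²/23.6 + (25 - 17.1)²/17.1 + (54 - 54.7)²/54.7 + (11 - 9.1)²/9.1 + (5 - 5.5)²/5.5
   = 3.134 + 3.650 + 0.009 + 0.397 + 0.045
   = 7.23
p-value = 0.1240

Since p-value > α = 0.1, we fail to reject H₀.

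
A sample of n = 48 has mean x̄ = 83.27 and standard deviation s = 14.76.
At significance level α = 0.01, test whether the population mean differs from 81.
One-sample t-test:
H₀: μ = 81
H₁: μ ≠ 81
df = n - 1 = 47
t = (x̄ - μ₀) / (s/√n) = (83.27 - 81) / (14.76/√48) = 1.066
p-value = 0.2921

Since p-value > α = 0.01, we fail to reject H₀.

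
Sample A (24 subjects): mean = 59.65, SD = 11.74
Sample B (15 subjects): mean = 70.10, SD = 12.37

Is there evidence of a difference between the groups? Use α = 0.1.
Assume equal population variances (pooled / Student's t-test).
Student's two-sample t-test (equal variances):
H₀: μ₁ = μ₂
H₁: μ₁ ≠ μ₂
df = n₁ + n₂ - 2 = 37
Pooled variance s_p² = [(n₁-1)s₁² + (n₂-1)s₂²] / (n₁ + n₂ - 2) = [(23)(11.74²) + (14)(12.37²)] / 37 = 143.5749
SE = √(s_p²(1/n₁ + 1/n₂)) = √(143.5749 × (1/24 + 1/15)) = 3.9438
t = (x̄₁ - x̄₂) / SE = (59.65 - 70.10) / 3.9438 = -10.45 / 3.9438 = -2.650
p-value = 0.0118

Since p-value < α = 0.1, we reject H₀.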